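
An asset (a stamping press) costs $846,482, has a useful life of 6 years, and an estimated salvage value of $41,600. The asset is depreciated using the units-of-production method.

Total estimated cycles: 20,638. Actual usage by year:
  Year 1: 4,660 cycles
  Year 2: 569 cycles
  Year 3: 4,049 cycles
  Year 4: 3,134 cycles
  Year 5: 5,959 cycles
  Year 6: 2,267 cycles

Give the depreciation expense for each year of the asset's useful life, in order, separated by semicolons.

$181,740; $22,191; $157,911; $122,226; $232,401; $88,413

Depreciable base = $846,482 − $41,600 = $804,882.
Rate = $804,882 / 20,638 cycles = $39 per cycle.
Year 1: 4,660 × $39 = $181,740. Book value $664,742.
Year 2: 569 × $39 = $22,191. Book value $642,551.
Year 3: 4,049 × $39 = $157,911. Book value $484,640.
Year 4: 3,134 × $39 = $122,226. Book value $362,414.
Year 5: 5,959 × $39 = $232,401. Book value $130,013.
Year 6: 2,267 × $39 = $88,413. Book value $41,600.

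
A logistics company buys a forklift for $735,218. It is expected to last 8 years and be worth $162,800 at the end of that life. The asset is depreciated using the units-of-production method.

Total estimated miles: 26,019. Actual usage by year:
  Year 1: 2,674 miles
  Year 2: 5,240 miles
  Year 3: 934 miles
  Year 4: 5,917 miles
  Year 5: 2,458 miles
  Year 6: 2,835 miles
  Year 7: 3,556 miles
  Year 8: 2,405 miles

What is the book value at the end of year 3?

Depreciable base = $735,218 − $162,800 = $572,418.
Rate = $572,418 / 26,019 miles = $22 per mile.
Year 1: 2,674 × $22 = $58,828. Book value $676,390.
Year 2: 5,240 × $22 = $115,280. Book value $561,110.
Year 3: 934 × $22 = $20,548. Book value $540,562.

$540,562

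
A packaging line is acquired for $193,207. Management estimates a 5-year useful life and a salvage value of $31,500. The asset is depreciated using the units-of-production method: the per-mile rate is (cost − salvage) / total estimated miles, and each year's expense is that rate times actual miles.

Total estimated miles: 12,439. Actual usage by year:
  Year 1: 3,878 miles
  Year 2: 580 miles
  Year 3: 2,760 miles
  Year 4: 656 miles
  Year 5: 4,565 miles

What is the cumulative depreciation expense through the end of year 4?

$102,362

Depreciable base = $193,207 − $31,500 = $161,707.
Rate = $161,707 / 12,439 miles = $13 per mile.
Year 1: 3,878 × $13 = $50,414. Book value $142,793.
Year 2: 580 × $13 = $7,540. Book value $135,253.
Year 3: 2,760 × $13 = $35,880. Book value $99,373.
Year 4: 656 × $13 = $8,528. Book value $90,845.
Accumulated through year 4 = $193,207 − $90,845 = $102,362.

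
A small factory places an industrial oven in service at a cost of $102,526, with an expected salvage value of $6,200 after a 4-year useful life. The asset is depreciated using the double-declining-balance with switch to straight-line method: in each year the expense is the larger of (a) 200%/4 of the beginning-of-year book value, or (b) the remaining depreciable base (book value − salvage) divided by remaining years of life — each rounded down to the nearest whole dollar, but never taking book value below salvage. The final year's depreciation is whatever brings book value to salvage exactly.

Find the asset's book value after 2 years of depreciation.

$25,632

Depreciable base = $102,526 − $6,200 = $96,326.
Year 1: DB = ⌊$102,526 × 200%/4⌋ = $51,263; SL = ⌊$96,326/4⌋ = $24,081 → take DB $51,263. Book value $51,263.
Year 2: DB = ⌊$51,263 × 200%/4⌋ = $25,631; SL = ⌊$45,063/3⌋ = $15,021 → take DB $25,631. Book value $25,632.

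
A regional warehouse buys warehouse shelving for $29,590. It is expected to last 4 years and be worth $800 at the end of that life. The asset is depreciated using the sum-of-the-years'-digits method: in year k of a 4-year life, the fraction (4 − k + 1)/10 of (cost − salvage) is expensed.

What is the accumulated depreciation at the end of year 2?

Depreciable base = $29,590 − $800 = $28,790.
Sum of the years' digits = 4+3+2+1 = 10.
Year 1: $28,790 × 4/10 = $11,516. Book value $18,074.
Year 2: $28,790 × 3/10 = $8,637. Book value $9,437.
Accumulated through year 2 = $29,590 − $9,437 = $20,153.

$20,153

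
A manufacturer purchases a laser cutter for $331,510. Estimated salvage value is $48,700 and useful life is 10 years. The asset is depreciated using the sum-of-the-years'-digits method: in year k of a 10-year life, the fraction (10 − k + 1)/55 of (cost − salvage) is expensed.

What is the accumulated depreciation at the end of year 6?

Depreciable base = $331,510 − $48,700 = $282,810.
Sum of the years' digits = 10+9+8+7+6+5+4+3+2+1 = 55.
Year 1: $282,810 × 10/55 = $51,420. Book value $280,090.
Year 2: $282,810 × 9/55 = $46,278. Book value $233,812.
Year 3: $282,810 × 8/55 = $41,136. Book value $192,676.
Year 4: $282,810 × 7/55 = $35,994. Book value $156,682.
Year 5: $282,810 × 6/55 = $30,852. Book value $125,830.
Year 6: $282,810 × 5/55 = $25,710. Book value $100,120.
Accumulated through year 6 = $331,510 − $100,120 = $231,390.

$231,390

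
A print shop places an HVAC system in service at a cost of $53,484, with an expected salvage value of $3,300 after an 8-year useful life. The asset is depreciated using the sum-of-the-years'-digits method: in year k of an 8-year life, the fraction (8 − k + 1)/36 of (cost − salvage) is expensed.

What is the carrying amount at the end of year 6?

$7,482

Depreciable base = $53,484 − $3,300 = $50,184.
Sum of the years' digits = 8+7+6+5+4+3+2+1 = 36.
Year 1: $50,184 × 8/36 = $11,152. Book value $42,332.
Year 2: $50,184 × 7/36 = $9,758. Book value $32,574.
Year 3: $50,184 × 6/36 = $8,364. Book value $24,210.
Year 4: $50,184 × 5/36 = $6,970. Book value $17,240.
Year 5: $50,184 × 4/36 = $5,576. Book value $11,664.
Year 6: $50,184 × 3/36 = $4,182. Book value $7,482.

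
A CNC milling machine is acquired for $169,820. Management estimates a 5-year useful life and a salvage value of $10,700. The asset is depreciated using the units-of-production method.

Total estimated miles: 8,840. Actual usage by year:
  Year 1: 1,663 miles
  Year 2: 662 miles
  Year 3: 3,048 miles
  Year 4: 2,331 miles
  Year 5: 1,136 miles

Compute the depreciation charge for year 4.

$41,958

Depreciable base = $169,820 − $10,700 = $159,120.
Rate = $159,120 / 8,840 miles = $18 per mile.
Year 1: 1,663 × $18 = $29,934. Book value $139,886.
Year 2: 662 × $18 = $11,916. Book value $127,970.
Year 3: 3,048 × $18 = $54,864. Book value $73,106.
Year 4: 2,331 × $18 = $41,958. Book value $31,148.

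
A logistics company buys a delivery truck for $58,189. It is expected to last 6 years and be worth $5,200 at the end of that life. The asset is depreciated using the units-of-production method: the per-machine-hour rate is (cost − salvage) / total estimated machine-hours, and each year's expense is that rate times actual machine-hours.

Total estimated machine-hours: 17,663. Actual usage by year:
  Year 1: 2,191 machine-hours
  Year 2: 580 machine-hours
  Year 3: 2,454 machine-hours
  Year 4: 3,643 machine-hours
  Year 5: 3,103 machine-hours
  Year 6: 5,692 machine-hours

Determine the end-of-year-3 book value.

$42,514

Depreciable base = $58,189 − $5,200 = $52,989.
Rate = $52,989 / 17,663 machine-hours = $3 per machine-hour.
Year 1: 2,191 × $3 = $6,573. Book value $51,616.
Year 2: 580 × $3 = $1,740. Book value $49,876.
Year 3: 2,454 × $3 = $7,362. Book value $42,514.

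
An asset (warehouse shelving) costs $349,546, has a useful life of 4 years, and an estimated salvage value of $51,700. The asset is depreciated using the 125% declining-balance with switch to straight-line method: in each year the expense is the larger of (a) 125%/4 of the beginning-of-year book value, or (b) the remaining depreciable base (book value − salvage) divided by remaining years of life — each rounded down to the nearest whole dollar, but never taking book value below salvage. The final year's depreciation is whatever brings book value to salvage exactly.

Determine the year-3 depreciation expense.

Depreciable base = $349,546 − $51,700 = $297,846.
Year 1: DB = ⌊$349,546 × 125%/4⌋ = $109,233; SL = ⌊$297,846/4⌋ = $74,461 → take DB $109,233. Book value $240,313.
Year 2: DB = ⌊$240,313 × 125%/4⌋ = $75,097; SL = ⌊$188,613/3⌋ = $62,871 → take DB $75,097. Book value $165,216.
Year 3: DB = ⌊$165,216 × 125%/4⌋ = $51,630; SL = ⌊$113,516/2⌋ = $56,758 → take SL $56,758. Book value $108,458.

$56,758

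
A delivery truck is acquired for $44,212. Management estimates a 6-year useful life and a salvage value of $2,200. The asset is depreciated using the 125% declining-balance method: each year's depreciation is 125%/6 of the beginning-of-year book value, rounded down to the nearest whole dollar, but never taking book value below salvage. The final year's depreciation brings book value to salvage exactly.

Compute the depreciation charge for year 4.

$4,570

Depreciable base = $44,212 − $2,200 = $42,012.
Year 1: ⌊$44,212 × 125%/6⌋ = $9,210. Book value $35,002.
Year 2: ⌊$35,002 × 125%/6⌋ = $7,292. Book value $27,710.
Year 3: ⌊$27,710 × 125%/6⌋ = $5,772. Book value $21,938.
Year 4: ⌊$21,938 × 125%/6⌋ = $4,570. Book value $17,368.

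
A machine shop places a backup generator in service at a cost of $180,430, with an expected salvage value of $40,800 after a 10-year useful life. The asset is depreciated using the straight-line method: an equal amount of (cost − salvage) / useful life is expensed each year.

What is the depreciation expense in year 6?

$13,963

Depreciable base = $180,430 − $40,800 = $139,630.
Annual expense = $139,630 / 10 = $13,963.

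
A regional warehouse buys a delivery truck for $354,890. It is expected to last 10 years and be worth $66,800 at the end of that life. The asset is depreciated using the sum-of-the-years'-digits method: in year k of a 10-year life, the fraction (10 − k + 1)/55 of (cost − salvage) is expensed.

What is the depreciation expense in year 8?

$15,714

Depreciable base = $354,890 − $66,800 = $288,090.
Sum of the years' digits = 10+9+8+7+6+5+4+3+2+1 = 55.
Year 1: $288,090 × 10/55 = $52,380. Book value $302,510.
Year 2: $288,090 × 9/55 = $47,142. Book value $255,368.
Year 3: $288,090 × 8/55 = $41,904. Book value $213,464.
Year 4: $288,090 × 7/55 = $36,666. Book value $176,798.
Year 5: $288,090 × 6/55 = $31,428. Book value $145,370.
Year 6: $288,090 × 5/55 = $26,190. Book value $119,180.
Year 7: $288,090 × 4/55 = $20,952. Book value $98,228.
Year 8: $288,090 × 3/55 = $15,714. Book value $82,514.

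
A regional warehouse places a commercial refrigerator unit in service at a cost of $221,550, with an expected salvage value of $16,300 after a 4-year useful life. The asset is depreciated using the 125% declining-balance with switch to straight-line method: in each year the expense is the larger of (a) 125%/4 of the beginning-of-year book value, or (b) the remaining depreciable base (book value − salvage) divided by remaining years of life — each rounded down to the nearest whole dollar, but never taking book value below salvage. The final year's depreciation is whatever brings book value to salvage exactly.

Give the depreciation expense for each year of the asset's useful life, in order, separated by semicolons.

Depreciable base = $221,550 − $16,300 = $205,250.
Year 1: DB = ⌊$221,550 × 125%/4⌋ = $69,234; SL = ⌊$205,250/4⌋ = $51,312 → take DB $69,234. Book value $152,316.
Year 2: DB = ⌊$152,316 × 125%/4⌋ = $47,598; SL = ⌊$136,016/3⌋ = $45,338 → take DB $47,598. Book value $104,718.
Year 3: DB = ⌊$104,718 × 125%/4⌋ = $32,724; SL = ⌊$88,418/2⌋ = $44,209 → take SL $44,209. Book value $60,509.
Year 4 (final): $60,509 − $16,300 = $44,209. Book value $16,300.

$69,234; $47,598; $44,209; $44,209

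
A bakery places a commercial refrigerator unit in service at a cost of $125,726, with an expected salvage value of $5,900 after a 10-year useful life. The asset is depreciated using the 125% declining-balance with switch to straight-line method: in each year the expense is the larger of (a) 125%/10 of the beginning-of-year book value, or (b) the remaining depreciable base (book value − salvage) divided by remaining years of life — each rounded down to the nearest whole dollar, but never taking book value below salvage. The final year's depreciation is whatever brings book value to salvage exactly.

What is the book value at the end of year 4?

Depreciable base = $125,726 − $5,900 = $119,826.
Year 1: DB = ⌊$125,726 × 125%/10⌋ = $15,715; SL = ⌊$119,826/10⌋ = $11,982 → take DB $15,715. Book value $110,011.
Year 2: DB = ⌊$110,011 × 125%/10⌋ = $13,751; SL = ⌊$104,111/9⌋ = $11,567 → take DB $13,751. Book value $96,260.
Year 3: DB = ⌊$96,260 × 125%/10⌋ = $12,032; SL = ⌊$90,360/8⌋ = $11,295 → take DB $12,032. Book value $84,228.
Year 4: DB = ⌊$84,228 × 125%/10⌋ = $10,528; SL = ⌊$78,328/7⌋ = $11,189 → take SL $11,189. Book value $73,039.

$73,039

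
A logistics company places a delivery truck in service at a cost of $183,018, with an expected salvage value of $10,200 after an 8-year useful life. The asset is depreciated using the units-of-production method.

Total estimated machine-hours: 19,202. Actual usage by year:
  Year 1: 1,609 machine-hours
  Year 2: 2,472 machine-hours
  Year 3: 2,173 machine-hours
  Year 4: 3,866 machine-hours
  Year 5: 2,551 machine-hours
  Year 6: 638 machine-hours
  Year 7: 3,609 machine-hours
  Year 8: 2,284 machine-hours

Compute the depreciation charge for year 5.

Depreciable base = $183,018 − $10,200 = $172,818.
Rate = $172,818 / 19,202 machine-hours = $9 per machine-hour.
Year 1: 1,609 × $9 = $14,481. Book value $168,537.
Year 2: 2,472 × $9 = $22,248. Book value $146,289.
Year 3: 2,173 × $9 = $19,557. Book value $126,732.
Year 4: 3,866 × $9 = $34,794. Book value $91,938.
Year 5: 2,551 × $9 = $22,959. Book value $68,979.

$22,959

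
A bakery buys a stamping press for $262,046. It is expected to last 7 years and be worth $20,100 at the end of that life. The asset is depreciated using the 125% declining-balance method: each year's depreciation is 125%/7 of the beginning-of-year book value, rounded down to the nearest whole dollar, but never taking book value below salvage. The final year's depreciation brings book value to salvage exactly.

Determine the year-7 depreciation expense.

$60,402

Depreciable base = $262,046 − $20,100 = $241,946.
Year 1: ⌊$262,046 × 125%/7⌋ = $46,793. Book value $215,253.
Year 2: ⌊$215,253 × 125%/7⌋ = $38,438. Book value $176,815.
Year 3: ⌊$176,815 × 125%/7⌋ = $31,574. Book value $145,241.
Year 4: ⌊$145,241 × 125%/7⌋ = $25,935. Book value $119,306.
Year 5: ⌊$119,306 × 125%/7⌋ = $21,304. Book value $98,002.
Year 6: ⌊$98,002 × 125%/7⌋ = $17,500. Book value $80,502.
Year 7 (final): $80,502 − $20,100 = $60,402. Book value $20,100.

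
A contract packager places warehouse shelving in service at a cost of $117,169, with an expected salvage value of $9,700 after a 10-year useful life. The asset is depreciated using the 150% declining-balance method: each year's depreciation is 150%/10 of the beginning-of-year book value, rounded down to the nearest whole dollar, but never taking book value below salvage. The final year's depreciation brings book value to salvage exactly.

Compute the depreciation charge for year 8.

Depreciable base = $117,169 − $9,700 = $107,469.
Year 1: ⌊$117,169 × 150%/10⌋ = $17,575. Book value $99,594.
Year 2: ⌊$99,594 × 150%/10⌋ = $14,939. Book value $84,655.
Year 3: ⌊$84,655 × 150%/10⌋ = $12,698. Book value $71,957.
Year 4: ⌊$71,957 × 150%/10⌋ = $10,793. Book value $61,164.
Year 5: ⌊$61,164 × 150%/10⌋ = $9,174. Book value $51,990.
Year 6: ⌊$51,990 × 150%/10⌋ = $7,798. Book value $44,192.
Year 7: ⌊$44,192 × 150%/10⌋ = $6,628. Book value $37,564.
Year 8: ⌊$37,564 × 150%/10⌋ = $5,634. Book value $31,930.

$5,634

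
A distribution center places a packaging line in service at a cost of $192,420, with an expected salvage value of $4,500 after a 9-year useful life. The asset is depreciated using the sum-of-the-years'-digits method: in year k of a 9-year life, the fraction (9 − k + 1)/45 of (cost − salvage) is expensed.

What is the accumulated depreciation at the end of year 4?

$125,280

Depreciable base = $192,420 − $4,500 = $187,920.
Sum of the years' digits = 9+8+7+6+5+4+3+2+1 = 45.
Year 1: $187,920 × 9/45 = $37,584. Book value $154,836.
Year 2: $187,920 × 8/45 = $33,408. Book value $121,428.
Year 3: $187,920 × 7/45 = $29,232. Book value $92,196.
Year 4: $187,920 × 6/45 = $25,056. Book value $67,140.
Accumulated through year 4 = $192,420 − $67,140 = $125,280.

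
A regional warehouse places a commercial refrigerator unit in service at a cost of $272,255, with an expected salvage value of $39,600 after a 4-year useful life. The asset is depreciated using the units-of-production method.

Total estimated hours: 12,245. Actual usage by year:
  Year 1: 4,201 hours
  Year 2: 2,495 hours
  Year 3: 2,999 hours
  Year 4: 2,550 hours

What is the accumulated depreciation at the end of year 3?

Depreciable base = $272,255 − $39,600 = $232,655.
Rate = $232,655 / 12,245 hours = $19 per hour.
Year 1: 4,201 × $19 = $79,819. Book value $192,436.
Year 2: 2,495 × $19 = $47,405. Book value $145,031.
Year 3: 2,999 × $19 = $56,981. Book value $88,050.
Accumulated through year 3 = $272,255 − $88,050 = $184,205.

$184,205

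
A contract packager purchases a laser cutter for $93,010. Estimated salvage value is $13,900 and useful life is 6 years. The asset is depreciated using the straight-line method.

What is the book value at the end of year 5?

Depreciable base = $93,010 − $13,900 = $79,110.
Annual expense = $79,110 / 6 = $13,185.
End of year 1: book value $79,825.
End of year 2: book value $66,640.
End of year 3: book value $53,455.
End of year 4: book value $40,270.
End of year 5: book value $27,085.

$27,085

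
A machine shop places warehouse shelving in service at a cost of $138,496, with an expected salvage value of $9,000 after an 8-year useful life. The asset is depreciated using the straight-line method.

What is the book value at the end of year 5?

$57,561

Depreciable base = $138,496 − $9,000 = $129,496.
Annual expense = $129,496 / 8 = $16,187.
End of year 1: book value $122,309.
End of year 2: book value $106,122.
End of year 3: book value $89,935.
End of year 4: book value $73,748.
End of year 5: book value $57,561.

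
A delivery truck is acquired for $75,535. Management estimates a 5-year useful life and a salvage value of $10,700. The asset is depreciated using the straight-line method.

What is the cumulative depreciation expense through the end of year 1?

$12,967

Depreciable base = $75,535 − $10,700 = $64,835.
Annual expense = $64,835 / 5 = $12,967.
End of year 1: book value $62,568.
Accumulated through year 1 = $75,535 − $62,568 = $12,967.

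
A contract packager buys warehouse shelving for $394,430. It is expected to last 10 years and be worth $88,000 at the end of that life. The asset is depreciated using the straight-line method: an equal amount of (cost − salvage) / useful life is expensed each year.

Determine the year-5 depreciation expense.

Depreciable base = $394,430 − $88,000 = $306,430.
Annual expense = $306,430 / 10 = $30,643.

$30,643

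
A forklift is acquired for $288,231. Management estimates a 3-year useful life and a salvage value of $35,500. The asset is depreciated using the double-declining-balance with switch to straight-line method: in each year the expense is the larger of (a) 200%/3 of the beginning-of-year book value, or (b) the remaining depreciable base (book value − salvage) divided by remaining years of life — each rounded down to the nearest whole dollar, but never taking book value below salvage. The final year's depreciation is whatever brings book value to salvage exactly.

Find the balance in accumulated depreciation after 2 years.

$252,731

Depreciable base = $288,231 − $35,500 = $252,731.
Year 1: DB = ⌊$288,231 × 200%/3⌋ = $192,154; SL = ⌊$252,731/3⌋ = $84,243 → take DB $192,154. Book value $96,077.
Year 2: DB = ⌊$96,077 × 200%/3⌋ = $64,051; SL = ⌊$60,577/2⌋ = $30,288 → take DB $64,051, capped at $60,577. Book value $35,500.
Accumulated through year 2 = $288,231 − $35,500 = $252,731.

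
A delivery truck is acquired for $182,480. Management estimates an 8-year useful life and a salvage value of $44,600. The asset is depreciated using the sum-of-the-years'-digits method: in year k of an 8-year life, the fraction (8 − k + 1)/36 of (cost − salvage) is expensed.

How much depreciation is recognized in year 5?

Depreciable base = $182,480 − $44,600 = $137,880.
Sum of the years' digits = 8+7+6+5+4+3+2+1 = 36.
Year 1: $137,880 × 8/36 = $30,640. Book value $151,840.
Year 2: $137,880 × 7/36 = $26,810. Book value $125,030.
Year 3: $137,880 × 6/36 = $22,980. Book value $102,050.
Year 4: $137,880 × 5/36 = $19,150. Book value $82,900.
Year 5: $137,880 × 4/36 = $15,320. Book value $67,580.

$15,320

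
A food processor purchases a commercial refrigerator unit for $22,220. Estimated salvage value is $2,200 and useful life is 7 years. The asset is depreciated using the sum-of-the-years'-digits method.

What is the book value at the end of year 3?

Depreciable base = $22,220 − $2,200 = $20,020.
Sum of the years' digits = 7+6+5+4+3+2+1 = 28.
Year 1: $20,020 × 7/28 = $5,005. Book value $17,215.
Year 2: $20,020 × 6/28 = $4,290. Book value $12,925.
Year 3: $20,020 × 5/28 = $3,575. Book value $9,350.

$9,350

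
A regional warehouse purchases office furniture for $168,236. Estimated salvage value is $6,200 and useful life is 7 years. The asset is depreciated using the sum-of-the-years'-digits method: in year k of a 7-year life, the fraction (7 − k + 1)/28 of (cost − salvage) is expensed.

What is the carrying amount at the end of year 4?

$40,922

Depreciable base = $168,236 − $6,200 = $162,036.
Sum of the years' digits = 7+6+5+4+3+2+1 = 28.
Year 1: $162,036 × 7/28 = $40,509. Book value $127,727.
Year 2: $162,036 × 6/28 = $34,722. Book value $93,005.
Year 3: $162,036 × 5/28 = $28,935. Book value $64,070.
Year 4: $162,036 × 4/28 = $23,148. Book value $40,922.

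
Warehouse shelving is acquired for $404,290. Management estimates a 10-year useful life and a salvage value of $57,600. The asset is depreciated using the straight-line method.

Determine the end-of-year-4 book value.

$265,614

Depreciable base = $404,290 − $57,600 = $346,690.
Annual expense = $346,690 / 10 = $34,669.
End of year 1: book value $369,621.
End of year 2: book value $334,952.
End of year 3: book value $300,283.
End of year 4: book value $265,614.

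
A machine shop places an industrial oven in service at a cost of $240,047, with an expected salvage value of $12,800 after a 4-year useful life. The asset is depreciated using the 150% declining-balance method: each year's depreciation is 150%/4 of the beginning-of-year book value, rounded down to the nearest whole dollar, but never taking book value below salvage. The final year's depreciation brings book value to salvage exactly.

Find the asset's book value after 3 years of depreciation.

Depreciable base = $240,047 − $12,800 = $227,247.
Year 1: ⌊$240,047 × 150%/4⌋ = $90,017. Book value $150,030.
Year 2: ⌊$150,030 × 150%/4⌋ = $56,261. Book value $93,769.
Year 3: ⌊$93,769 × 150%/4⌋ = $35,163. Book value $58,606.

$58,606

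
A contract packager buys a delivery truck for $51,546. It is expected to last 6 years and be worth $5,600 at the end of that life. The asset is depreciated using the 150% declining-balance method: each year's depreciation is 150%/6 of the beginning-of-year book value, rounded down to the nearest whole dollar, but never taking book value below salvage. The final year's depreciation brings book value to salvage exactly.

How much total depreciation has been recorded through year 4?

$35,235

Depreciable base = $51,546 − $5,600 = $45,946.
Year 1: ⌊$51,546 × 150%/6⌋ = $12,886. Book value $38,660.
Year 2: ⌊$38,660 × 150%/6⌋ = $9,665. Book value $28,995.
Year 3: ⌊$28,995 × 150%/6⌋ = $7,248. Book value $21,747.
Year 4: ⌊$21,747 × 150%/6⌋ = $5,436. Book value $16,311.
Accumulated through year 4 = $51,546 − $16,311 = $35,235.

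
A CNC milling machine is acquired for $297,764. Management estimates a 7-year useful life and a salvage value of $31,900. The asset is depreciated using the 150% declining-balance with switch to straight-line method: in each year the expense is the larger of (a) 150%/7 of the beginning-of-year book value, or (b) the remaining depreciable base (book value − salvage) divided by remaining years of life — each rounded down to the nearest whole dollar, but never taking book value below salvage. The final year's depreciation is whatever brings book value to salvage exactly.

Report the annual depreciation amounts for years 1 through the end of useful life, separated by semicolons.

Depreciable base = $297,764 − $31,900 = $265,864.
Year 1: DB = ⌊$297,764 × 150%/7⌋ = $63,806; SL = ⌊$265,864/7⌋ = $37,980 → take DB $63,806. Book value $233,958.
Year 2: DB = ⌊$233,958 × 150%/7⌋ = $50,133; SL = ⌊$202,058/6⌋ = $33,676 → take DB $50,133. Book value $183,825.
Year 3: DB = ⌊$183,825 × 150%/7⌋ = $39,391; SL = ⌊$151,925/5⌋ = $30,385 → take DB $39,391. Book value $144,434.
Year 4: DB = ⌊$144,434 × 150%/7⌋ = $30,950; SL = ⌊$112,534/4⌋ = $28,133 → take DB $30,950. Book value $113,484.
Year 5: DB = ⌊$113,484 × 150%/7⌋ = $24,318; SL = ⌊$81,584/3⌋ = $27,194 → take SL $27,194. Book value $86,290.
Year 6: DB = ⌊$86,290 × 150%/7⌋ = $18,490; SL = ⌊$54,390/2⌋ = $27,195 → take SL $27,195. Book value $59,095.
Year 7 (final): $59,095 − $31,900 = $27,195. Book value $31,900.

$63,806; $50,133; $39,391; $30,950; $27,194; $27,195; $27,195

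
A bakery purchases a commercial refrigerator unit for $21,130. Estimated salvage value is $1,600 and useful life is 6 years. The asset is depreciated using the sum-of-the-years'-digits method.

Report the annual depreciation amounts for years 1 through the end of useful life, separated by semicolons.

Depreciable base = $21,130 − $1,600 = $19,530.
Sum of the years' digits = 6+5+4+3+2+1 = 21.
Year 1: $19,530 × 6/21 = $5,580. Book value $15,550.
Year 2: $19,530 × 5/21 = $4,650. Book value $10,900.
Year 3: $19,530 × 4/21 = $3,720. Book value $7,180.
Year 4: $19,530 × 3/21 = $2,790. Book value $4,390.
Year 5: $19,530 × 2/21 = $1,860. Book value $2,530.
Year 6: $19,530 × 1/21 = $930. Book value $1,600.

$5,580; $4,650; $3,720; $2,790; $1,860; $930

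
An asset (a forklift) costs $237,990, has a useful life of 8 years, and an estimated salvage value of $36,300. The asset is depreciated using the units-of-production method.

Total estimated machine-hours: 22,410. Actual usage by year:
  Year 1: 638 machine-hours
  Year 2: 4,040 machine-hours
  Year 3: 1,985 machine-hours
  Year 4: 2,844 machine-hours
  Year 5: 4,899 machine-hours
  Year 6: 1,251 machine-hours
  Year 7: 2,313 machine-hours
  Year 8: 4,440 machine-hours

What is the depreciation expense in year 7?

$20,817

Depreciable base = $237,990 − $36,300 = $201,690.
Rate = $201,690 / 22,410 machine-hours = $9 per machine-hour.
Year 1: 638 × $9 = $5,742. Book value $232,248.
Year 2: 4,040 × $9 = $36,360. Book value $195,888.
Year 3: 1,985 × $9 = $17,865. Book value $178,023.
Year 4: 2,844 × $9 = $25,596. Book value $152,427.
Year 5: 4,899 × $9 = $44,091. Book value $108,336.
Year 6: 1,251 × $9 = $11,259. Book value $97,077.
Year 7: 2,313 × $9 = $20,817. Book value $76,260.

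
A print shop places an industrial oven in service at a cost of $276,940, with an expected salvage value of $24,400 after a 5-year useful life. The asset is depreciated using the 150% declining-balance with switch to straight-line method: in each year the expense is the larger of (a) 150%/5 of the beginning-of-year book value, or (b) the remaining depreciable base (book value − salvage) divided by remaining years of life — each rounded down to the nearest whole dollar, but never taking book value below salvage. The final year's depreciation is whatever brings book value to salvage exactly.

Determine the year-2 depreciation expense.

$58,157

Depreciable base = $276,940 − $24,400 = $252,540.
Year 1: DB = ⌊$276,940 × 150%/5⌋ = $83,082; SL = ⌊$252,540/5⌋ = $50,508 → take DB $83,082. Book value $193,858.
Year 2: DB = ⌊$193,858 × 150%/5⌋ = $58,157; SL = ⌊$169,458/4⌋ = $42,364 → take DB $58,157. Book value $135,701.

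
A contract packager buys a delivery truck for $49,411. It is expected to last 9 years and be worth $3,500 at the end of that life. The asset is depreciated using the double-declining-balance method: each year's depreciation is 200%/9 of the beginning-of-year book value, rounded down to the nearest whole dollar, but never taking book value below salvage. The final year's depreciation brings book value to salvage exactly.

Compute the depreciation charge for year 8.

Depreciable base = $49,411 − $3,500 = $45,911.
Year 1: ⌊$49,411 × 200%/9⌋ = $10,980. Book value $38,431.
Year 2: ⌊$38,431 × 200%/9⌋ = $8,540. Book value $29,891.
Year 3: ⌊$29,891 × 200%/9⌋ = $6,642. Book value $23,249.
Year 4: ⌊$23,249 × 200%/9⌋ = $5,166. Book value $18,083.
Year 5: ⌊$18,083 × 200%/9⌋ = $4,018. Book value $14,065.
Year 6: ⌊$14,065 × 200%/9⌋ = $3,125. Book value $10,940.
Year 7: ⌊$10,940 × 200%/9⌋ = $2,431. Book value $8,509.
Year 8: ⌊$8,509 × 200%/9⌋ = $1,890. Book value $6,619.

$1,890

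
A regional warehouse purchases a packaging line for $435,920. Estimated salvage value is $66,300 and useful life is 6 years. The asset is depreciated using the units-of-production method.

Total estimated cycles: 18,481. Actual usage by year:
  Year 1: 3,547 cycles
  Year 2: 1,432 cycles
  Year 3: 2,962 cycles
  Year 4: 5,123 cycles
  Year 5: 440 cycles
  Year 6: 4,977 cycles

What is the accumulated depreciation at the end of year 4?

$261,280

Depreciable base = $435,920 − $66,300 = $369,620.
Rate = $369,620 / 18,481 cycles = $20 per cycle.
Year 1: 3,547 × $20 = $70,940. Book value $364,980.
Year 2: 1,432 × $20 = $28,640. Book value $336,340.
Year 3: 2,962 × $20 = $59,240. Book value $277,100.
Year 4: 5,123 × $20 = $102,460. Book value $174,640.
Accumulated through year 4 = $435,920 − $174,640 = $261,280.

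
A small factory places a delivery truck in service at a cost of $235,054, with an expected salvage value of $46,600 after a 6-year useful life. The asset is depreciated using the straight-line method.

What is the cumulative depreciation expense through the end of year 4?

$125,636

Depreciable base = $235,054 − $46,600 = $188,454.
Annual expense = $188,454 / 6 = $31,409.
End of year 1: book value $203,645.
End of year 2: book value $172,236.
End of year 3: book value $140,827.
End of year 4: book value $109,418.
Accumulated through year 4 = $235,054 − $109,418 = $125,636.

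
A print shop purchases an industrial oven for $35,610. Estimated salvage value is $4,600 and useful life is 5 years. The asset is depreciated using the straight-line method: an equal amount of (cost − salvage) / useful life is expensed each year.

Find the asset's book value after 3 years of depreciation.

Depreciable base = $35,610 − $4,600 = $31,010.
Annual expense = $31,010 / 5 = $6,202.
End of year 1: book value $29,408.
End of year 2: book value $23,206.
End of year 3: book value $17,004.

$17,004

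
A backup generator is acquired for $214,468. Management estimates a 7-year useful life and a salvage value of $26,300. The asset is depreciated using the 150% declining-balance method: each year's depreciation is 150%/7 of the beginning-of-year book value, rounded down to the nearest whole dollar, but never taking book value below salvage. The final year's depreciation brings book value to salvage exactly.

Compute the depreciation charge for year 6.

$13,762

Depreciable base = $214,468 − $26,300 = $188,168.
Year 1: ⌊$214,468 × 150%/7⌋ = $45,957. Book value $168,511.
Year 2: ⌊$168,511 × 150%/7⌋ = $36,109. Book value $132,402.
Year 3: ⌊$132,402 × 150%/7⌋ = $28,371. Book value $104,031.
Year 4: ⌊$104,031 × 150%/7⌋ = $22,292. Book value $81,739.
Year 5: ⌊$81,739 × 150%/7⌋ = $17,515. Book value $64,224.
Year 6: ⌊$64,224 × 150%/7⌋ = $13,762. Book value $50,462.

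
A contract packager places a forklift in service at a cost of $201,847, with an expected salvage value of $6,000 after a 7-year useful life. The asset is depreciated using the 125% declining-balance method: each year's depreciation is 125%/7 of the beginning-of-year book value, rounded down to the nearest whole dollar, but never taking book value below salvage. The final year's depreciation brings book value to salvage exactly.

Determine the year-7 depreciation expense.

$56,009

Depreciable base = $201,847 − $6,000 = $195,847.
Year 1: ⌊$201,847 × 125%/7⌋ = $36,044. Book value $165,803.
Year 2: ⌊$165,803 × 125%/7⌋ = $29,607. Book value $136,196.
Year 3: ⌊$136,196 × 125%/7⌋ = $24,320. Book value $111,876.
Year 4: ⌊$111,876 × 125%/7⌋ = $19,977. Book value $91,899.
Year 5: ⌊$91,899 × 125%/7⌋ = $16,410. Book value $75,489.
Year 6: ⌊$75,489 × 125%/7⌋ = $13,480. Book value $62,009.
Year 7 (final): $62,009 − $6,000 = $56,009. Book value $6,000.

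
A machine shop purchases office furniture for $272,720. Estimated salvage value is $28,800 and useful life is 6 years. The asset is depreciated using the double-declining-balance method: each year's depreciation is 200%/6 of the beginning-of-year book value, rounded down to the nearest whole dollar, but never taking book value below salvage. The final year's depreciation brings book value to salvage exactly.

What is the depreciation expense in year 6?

Depreciable base = $272,720 − $28,800 = $243,920.
Year 1: ⌊$272,720 × 200%/6⌋ = $90,906. Book value $181,814.
Year 2: ⌊$181,814 × 200%/6⌋ = $60,604. Book value $121,210.
Year 3: ⌊$121,210 × 200%/6⌋ = $40,403. Book value $80,807.
Year 4: ⌊$80,807 × 200%/6⌋ = $26,935. Book value $53,872.
Year 5: ⌊$53,872 × 200%/6⌋ = $17,957. Book value $35,915.
Year 6 (final): $35,915 − $28,800 = $7,115. Book value $28,800.

$7,115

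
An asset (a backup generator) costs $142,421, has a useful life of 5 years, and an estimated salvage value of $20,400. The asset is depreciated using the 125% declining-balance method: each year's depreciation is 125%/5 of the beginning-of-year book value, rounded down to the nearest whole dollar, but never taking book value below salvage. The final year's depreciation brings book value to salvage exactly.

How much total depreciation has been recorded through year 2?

$62,309

Depreciable base = $142,421 − $20,400 = $122,021.
Year 1: ⌊$142,421 × 125%/5⌋ = $35,605. Book value $106,816.
Year 2: ⌊$106,816 × 125%/5⌋ = $26,704. Book value $80,112.
Accumulated through year 2 = $142,421 − $80,112 = $62,309.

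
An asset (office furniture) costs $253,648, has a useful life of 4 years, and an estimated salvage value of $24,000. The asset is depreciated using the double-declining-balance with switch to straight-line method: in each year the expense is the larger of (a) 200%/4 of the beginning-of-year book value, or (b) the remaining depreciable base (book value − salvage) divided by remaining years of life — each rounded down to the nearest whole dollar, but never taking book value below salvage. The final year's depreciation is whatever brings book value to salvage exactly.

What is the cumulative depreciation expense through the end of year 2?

$190,236

Depreciable base = $253,648 − $24,000 = $229,648.
Year 1: DB = ⌊$253,648 × 200%/4⌋ = $126,824; SL = ⌊$229,648/4⌋ = $57,412 → take DB $126,824. Book value $126,824.
Year 2: DB = ⌊$126,824 × 200%/4⌋ = $63,412; SL = ⌊$102,824/3⌋ = $34,274 → take DB $63,412. Book value $63,412.
Accumulated through year 2 = $253,648 − $63,412 = $190,236.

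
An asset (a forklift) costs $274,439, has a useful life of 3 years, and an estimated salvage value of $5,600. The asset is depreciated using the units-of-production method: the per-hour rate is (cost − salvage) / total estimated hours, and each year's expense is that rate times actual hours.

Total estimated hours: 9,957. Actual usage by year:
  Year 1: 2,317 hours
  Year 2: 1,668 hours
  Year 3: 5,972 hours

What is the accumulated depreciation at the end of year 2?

Depreciable base = $274,439 − $5,600 = $268,839.
Rate = $268,839 / 9,957 hours = $27 per hour.
Year 1: 2,317 × $27 = $62,559. Book value $211,880.
Year 2: 1,668 × $27 = $45,036. Book value $166,844.
Accumulated through year 2 = $274,439 − $166,844 = $107,595.

$107,595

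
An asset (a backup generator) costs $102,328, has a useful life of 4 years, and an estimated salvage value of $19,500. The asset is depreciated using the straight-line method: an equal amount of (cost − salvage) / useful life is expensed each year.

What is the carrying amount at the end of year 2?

$60,914

Depreciable base = $102,328 − $19,500 = $82,828.
Annual expense = $82,828 / 4 = $20,707.
End of year 1: book value $81,621.
End of year 2: book value $60,914.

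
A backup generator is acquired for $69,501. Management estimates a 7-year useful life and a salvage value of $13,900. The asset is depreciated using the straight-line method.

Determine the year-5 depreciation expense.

Depreciable base = $69,501 − $13,900 = $55,601.
Annual expense = $55,601 / 7 = $7,943.

$7,943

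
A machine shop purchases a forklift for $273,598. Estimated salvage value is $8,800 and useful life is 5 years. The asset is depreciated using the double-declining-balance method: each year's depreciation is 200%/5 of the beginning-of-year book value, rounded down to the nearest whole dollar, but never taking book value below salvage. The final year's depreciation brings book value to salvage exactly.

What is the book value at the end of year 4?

Depreciable base = $273,598 − $8,800 = $264,798.
Year 1: ⌊$273,598 × 200%/5⌋ = $109,439. Book value $164,159.
Year 2: ⌊$164,159 × 200%/5⌋ = $65,663. Book value $98,496.
Year 3: ⌊$98,496 × 200%/5⌋ = $39,398. Book value $59,098.
Year 4: ⌊$59,098 × 200%/5⌋ = $23,639. Book value $35,459.

$35,459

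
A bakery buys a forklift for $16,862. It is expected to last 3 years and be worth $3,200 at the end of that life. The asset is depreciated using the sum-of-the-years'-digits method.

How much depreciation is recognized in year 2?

Depreciable base = $16,862 − $3,200 = $13,662.
Sum of the years' digits = 3+2+1 = 6.
Year 1: $13,662 × 3/6 = $6,831. Book value $10,031.
Year 2: $13,662 × 2/6 = $4,554. Book value $5,477.

$4,554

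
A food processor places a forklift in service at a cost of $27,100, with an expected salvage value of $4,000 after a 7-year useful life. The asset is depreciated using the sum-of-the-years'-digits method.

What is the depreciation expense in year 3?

$4,125

Depreciable base = $27,100 − $4,000 = $23,100.
Sum of the years' digits = 7+6+5+4+3+2+1 = 28.
Year 1: $23,100 × 7/28 = $5,775. Book value $21,325.
Year 2: $23,100 × 6/28 = $4,950. Book value $16,375.
Year 3: $23,100 × 5/28 = $4,125. Book value $12,250.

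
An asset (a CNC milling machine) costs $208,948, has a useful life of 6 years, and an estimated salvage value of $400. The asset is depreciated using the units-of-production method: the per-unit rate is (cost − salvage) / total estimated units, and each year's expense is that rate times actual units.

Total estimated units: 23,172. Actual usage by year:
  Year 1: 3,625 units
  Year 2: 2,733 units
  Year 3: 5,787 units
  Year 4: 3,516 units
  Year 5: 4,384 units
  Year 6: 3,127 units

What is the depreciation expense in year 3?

Depreciable base = $208,948 − $400 = $208,548.
Rate = $208,548 / 23,172 units = $9 per unit.
Year 1: 3,625 × $9 = $32,625. Book value $176,323.
Year 2: 2,733 × $9 = $24,597. Book value $151,726.
Year 3: 5,787 × $9 = $52,083. Book value $99,643.

$52,083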